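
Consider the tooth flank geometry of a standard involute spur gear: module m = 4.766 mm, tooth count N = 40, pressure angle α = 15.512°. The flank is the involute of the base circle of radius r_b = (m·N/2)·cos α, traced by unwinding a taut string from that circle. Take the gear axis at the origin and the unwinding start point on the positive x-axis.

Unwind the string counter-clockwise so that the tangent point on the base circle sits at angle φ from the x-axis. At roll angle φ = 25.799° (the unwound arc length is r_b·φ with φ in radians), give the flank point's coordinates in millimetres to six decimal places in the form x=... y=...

pitch radius r_p = m·N/2 = 4.766·40/2 = 95.320000
base radius r_b = r_p·cos α = 95.320000·cos 15.512° = 91.847918
roll angle φ = 25.799° = 0.45027749 rad
x = r_b·(cos φ + φ·sin φ) = 91.847918·(0.90032637 + 0.45027749·0.43521539) = 100.692327
y = r_b·(sin φ − φ·cos φ) = 91.847918·(0.43521539 − 0.45027749·0.90032637) = 2.738784

x=100.692327 y=2.738784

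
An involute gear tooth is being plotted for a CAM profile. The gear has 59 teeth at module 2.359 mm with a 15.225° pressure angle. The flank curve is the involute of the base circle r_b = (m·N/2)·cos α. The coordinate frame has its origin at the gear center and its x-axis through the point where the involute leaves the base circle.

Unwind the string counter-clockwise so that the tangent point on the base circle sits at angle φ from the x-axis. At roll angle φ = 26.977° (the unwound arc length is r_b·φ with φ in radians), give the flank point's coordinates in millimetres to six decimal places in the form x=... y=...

x=74.183514 y=2.284896

pitch radius r_p = m·N/2 = 2.359·59/2 = 69.590500
base radius r_b = r_p·cos α = 69.590500·cos 15.225° = 67.148013
roll angle φ = 26.977° = 0.47083747 rad
x = r_b·(cos φ + φ·sin φ) = 67.148013·(0.89118870 + 0.47083747·0.45363279) = 74.183514
y = r_b·(sin φ − φ·cos φ) = 67.148013·(0.45363279 − 0.47083747·0.89118870) = 2.284896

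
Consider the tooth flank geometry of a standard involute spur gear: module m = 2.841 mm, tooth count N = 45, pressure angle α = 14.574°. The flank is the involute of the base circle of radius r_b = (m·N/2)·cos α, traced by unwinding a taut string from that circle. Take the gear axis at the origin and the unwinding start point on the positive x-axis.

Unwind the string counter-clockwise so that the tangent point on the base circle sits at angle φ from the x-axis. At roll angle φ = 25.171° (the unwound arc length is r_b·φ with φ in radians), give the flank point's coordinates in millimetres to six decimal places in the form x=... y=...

x=67.550733 y=1.714972

pitch radius r_p = m·N/2 = 2.841·45/2 = 63.922500
base radius r_b = r_p·cos α = 63.922500·cos 14.574° = 61.865695
roll angle φ = 25.171° = 0.43931683 rad
x = r_b·(cos φ + φ·sin φ) = 61.865695·(0.90504244 + 0.43931683·0.42532126) = 67.550733
y = r_b·(sin φ − φ·cos φ) = 61.865695·(0.42532126 − 0.43931683·0.90504244) = 1.714972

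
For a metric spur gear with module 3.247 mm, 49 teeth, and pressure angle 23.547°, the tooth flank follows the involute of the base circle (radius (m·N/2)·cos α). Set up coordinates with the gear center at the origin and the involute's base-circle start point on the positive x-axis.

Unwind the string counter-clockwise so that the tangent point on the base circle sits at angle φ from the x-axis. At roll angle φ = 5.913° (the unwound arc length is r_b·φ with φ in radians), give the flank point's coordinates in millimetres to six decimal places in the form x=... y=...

x=73.314783 y=0.026691

pitch radius r_p = m·N/2 = 3.247·49/2 = 79.551500
base radius r_b = r_p·cos α = 79.551500·cos 23.547° = 72.927459
roll angle φ = 5.913° = 0.10320132 rad
x = r_b·(cos φ + φ·sin φ) = 72.927459·(0.99467947 + 0.10320132·0.10301823) = 73.314783
y = r_b·(sin φ − φ·cos φ) = 72.927459·(0.10301823 − 0.10320132·0.99467947) = 0.026691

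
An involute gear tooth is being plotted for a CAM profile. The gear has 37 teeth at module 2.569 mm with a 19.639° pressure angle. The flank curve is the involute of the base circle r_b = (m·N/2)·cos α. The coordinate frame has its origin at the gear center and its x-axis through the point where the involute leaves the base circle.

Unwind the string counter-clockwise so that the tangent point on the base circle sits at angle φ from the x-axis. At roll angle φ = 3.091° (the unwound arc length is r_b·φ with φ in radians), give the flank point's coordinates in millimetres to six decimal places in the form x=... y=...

x=44.826921 y=0.002342

pitch radius r_p = m·N/2 = 2.569·37/2 = 47.526500
base radius r_b = r_p·cos α = 47.526500·cos 19.639° = 44.761831
roll angle φ = 3.091° = 0.05394813 rad
x = r_b·(cos φ + φ·sin φ) = 44.761831·(0.99854515 + 0.05394813·0.05392196) = 44.826921
y = r_b·(sin φ − φ·cos φ) = 44.761831·(0.05392196 − 0.05394813·0.99854515) = 0.002342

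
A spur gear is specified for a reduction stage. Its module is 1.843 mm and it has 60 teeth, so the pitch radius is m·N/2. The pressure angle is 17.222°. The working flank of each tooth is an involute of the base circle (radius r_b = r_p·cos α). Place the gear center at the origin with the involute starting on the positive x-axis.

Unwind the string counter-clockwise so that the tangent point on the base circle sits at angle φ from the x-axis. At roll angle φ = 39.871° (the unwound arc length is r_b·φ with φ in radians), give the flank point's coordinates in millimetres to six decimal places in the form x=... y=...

pitch radius r_p = m·N/2 = 1.843·60/2 = 55.290000
base radius r_b = r_p·cos α = 55.290000·cos 17.222° = 52.811059
roll angle φ = 39.871° = 0.69588023 rad
x = r_b·(cos φ + φ·sin φ) = 52.811059·(0.76748972 + 0.69588023·0.64106125) = 64.091056
y = r_b·(sin φ − φ·cos φ) = 52.811059·(0.64106125 − 0.69588023·0.76748972) = 5.649745

x=64.091056 y=5.649745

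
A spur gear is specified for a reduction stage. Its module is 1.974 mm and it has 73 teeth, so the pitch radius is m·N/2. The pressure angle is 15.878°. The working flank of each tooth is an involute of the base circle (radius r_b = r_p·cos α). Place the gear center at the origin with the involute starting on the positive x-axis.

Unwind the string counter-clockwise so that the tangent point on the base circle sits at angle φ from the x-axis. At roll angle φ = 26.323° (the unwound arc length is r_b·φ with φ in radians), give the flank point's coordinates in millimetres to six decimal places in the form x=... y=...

x=76.234340 y=2.193150

pitch radius r_p = m·N/2 = 1.974·73/2 = 72.051000
base radius r_b = r_p·cos α = 72.051000·cos 15.878° = 69.301997
roll angle φ = 26.323° = 0.45942302 rad
x = r_b·(cos φ + φ·sin φ) = 69.301997·(0.89630850 + 0.45942302·0.44343103) = 76.234340
y = r_b·(sin φ − φ·cos φ) = 69.301997·(0.44343103 − 0.45942302·0.89630850) = 2.193150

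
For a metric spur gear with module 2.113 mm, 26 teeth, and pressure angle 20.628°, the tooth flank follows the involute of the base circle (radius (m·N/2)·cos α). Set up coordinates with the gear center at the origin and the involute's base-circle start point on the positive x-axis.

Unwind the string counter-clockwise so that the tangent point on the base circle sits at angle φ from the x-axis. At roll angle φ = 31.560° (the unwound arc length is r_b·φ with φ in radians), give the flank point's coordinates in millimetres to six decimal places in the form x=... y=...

x=29.317023 y=1.389165

pitch radius r_p = m·N/2 = 2.113·26/2 = 27.469000
base radius r_b = r_p·cos α = 27.469000·cos 20.628° = 25.707893
roll angle φ = 31.560° = 0.55082591 rad
x = r_b·(cos φ + φ·sin φ) = 25.707893·(0.85209254 + 0.55082591·0.52339116) = 29.317023
y = r_b·(sin φ − φ·cos φ) = 25.707893·(0.52339116 − 0.55082591·0.85209254) = 1.389165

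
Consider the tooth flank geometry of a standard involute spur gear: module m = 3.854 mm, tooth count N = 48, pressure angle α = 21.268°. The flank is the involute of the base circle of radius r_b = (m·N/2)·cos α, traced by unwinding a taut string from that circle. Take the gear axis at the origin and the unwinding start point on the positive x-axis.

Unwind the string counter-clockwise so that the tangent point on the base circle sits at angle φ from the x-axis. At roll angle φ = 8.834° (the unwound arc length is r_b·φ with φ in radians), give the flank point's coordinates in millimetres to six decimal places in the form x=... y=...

pitch radius r_p = m·N/2 = 3.854·48/2 = 92.496000
base radius r_b = r_p·cos α = 92.496000·cos 21.268° = 86.196464
roll angle φ = 8.834° = 0.15418239 rad
x = r_b·(cos φ + φ·sin φ) = 86.196464·(0.98813742 + 0.15418239·0.15357224) = 87.214923
y = r_b·(sin φ − φ·cos φ) = 86.196464·(0.15357224 − 0.15418239·0.98813742) = 0.105061

x=87.214923 y=0.105061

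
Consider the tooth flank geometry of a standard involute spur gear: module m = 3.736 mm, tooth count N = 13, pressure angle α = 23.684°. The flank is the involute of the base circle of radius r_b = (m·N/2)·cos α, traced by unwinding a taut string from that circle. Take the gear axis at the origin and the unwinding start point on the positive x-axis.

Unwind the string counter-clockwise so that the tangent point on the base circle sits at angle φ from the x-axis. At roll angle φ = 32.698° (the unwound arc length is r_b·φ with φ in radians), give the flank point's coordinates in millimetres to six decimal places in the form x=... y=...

pitch radius r_p = m·N/2 = 3.736·13/2 = 24.284000
base radius r_b = r_p·cos α = 24.284000·cos 23.684° = 22.238675
roll angle φ = 32.698° = 0.57068776 rad
x = r_b·(cos φ + φ·sin φ) = 22.238675·(0.84152964 + 0.57068776·0.54021095) = 25.570505
y = r_b·(sin φ − φ·cos φ) = 22.238675·(0.54021095 − 0.57068776·0.84152964) = 1.333437

x=25.570505 y=1.333437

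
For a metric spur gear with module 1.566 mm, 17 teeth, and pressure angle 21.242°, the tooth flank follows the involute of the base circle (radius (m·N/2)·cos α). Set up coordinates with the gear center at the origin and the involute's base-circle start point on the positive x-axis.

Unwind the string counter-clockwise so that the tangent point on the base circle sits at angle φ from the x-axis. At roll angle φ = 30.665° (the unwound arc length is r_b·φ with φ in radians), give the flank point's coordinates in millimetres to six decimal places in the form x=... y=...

pitch radius r_p = m·N/2 = 1.566·17/2 = 13.311000
base radius r_b = r_p·cos α = 13.311000·cos 21.242° = 12.406630
roll angle φ = 30.665° = 0.53520522 rad
x = r_b·(cos φ + φ·sin φ) = 12.406630·(0.86016398 + 0.53520522·0.51001757) = 14.058301
y = r_b·(sin φ − φ·cos φ) = 12.406630·(0.51001757 − 0.53520522·0.86016398) = 0.616030

x=14.058301 y=0.616030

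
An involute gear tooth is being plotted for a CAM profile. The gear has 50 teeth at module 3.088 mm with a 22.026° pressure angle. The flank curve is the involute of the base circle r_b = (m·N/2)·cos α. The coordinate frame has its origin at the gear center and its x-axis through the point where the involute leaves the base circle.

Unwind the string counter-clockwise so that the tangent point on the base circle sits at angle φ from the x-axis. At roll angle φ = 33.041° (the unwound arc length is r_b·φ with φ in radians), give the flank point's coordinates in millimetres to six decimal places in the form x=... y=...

pitch radius r_p = m·N/2 = 3.088·50/2 = 77.200000
base radius r_b = r_p·cos α = 77.200000·cos 22.026° = 71.565463
roll angle φ = 33.041° = 0.57667424 rad
x = r_b·(cos φ + φ·sin φ) = 71.565463·(0.83828062 + 0.57667424·0.54523904) = 82.493933
y = r_b·(sin φ − φ·cos φ) = 71.565463·(0.54523904 − 0.57667424·0.83828062) = 4.424477

x=82.493933 y=4.424477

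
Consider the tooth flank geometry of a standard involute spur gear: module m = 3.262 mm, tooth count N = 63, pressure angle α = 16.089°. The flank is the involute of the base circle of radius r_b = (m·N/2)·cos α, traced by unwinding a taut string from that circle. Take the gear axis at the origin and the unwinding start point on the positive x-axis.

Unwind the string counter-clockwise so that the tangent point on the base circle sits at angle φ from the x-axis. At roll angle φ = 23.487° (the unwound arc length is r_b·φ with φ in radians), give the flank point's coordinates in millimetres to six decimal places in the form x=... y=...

pitch radius r_p = m·N/2 = 3.262·63/2 = 102.753000
base radius r_b = r_p·cos α = 102.753000·cos 16.089° = 98.728409
roll angle φ = 23.487° = 0.40992548 rad
x = r_b·(cos φ + φ·sin φ) = 98.728409·(0.91715052 + 0.40992548·0.39854098) = 106.678280
y = r_b·(sin φ − φ·cos φ) = 98.728409·(0.39854098 − 0.40992548·0.91715052) = 2.229052

x=106.678280 y=2.229052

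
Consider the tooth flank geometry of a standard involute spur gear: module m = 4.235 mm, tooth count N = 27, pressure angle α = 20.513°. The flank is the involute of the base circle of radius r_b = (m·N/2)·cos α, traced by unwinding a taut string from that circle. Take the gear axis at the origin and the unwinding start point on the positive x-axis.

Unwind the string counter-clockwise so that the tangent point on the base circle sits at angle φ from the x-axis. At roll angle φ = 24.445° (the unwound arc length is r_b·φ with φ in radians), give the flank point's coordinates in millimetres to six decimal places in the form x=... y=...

pitch radius r_p = m·N/2 = 4.235·27/2 = 57.172500
base radius r_b = r_p·cos α = 57.172500·cos 20.513° = 53.547346
roll angle φ = 24.445° = 0.42664574 rad
x = r_b·(cos φ + φ·sin φ) = 53.547346·(0.91035893 + 0.42664574·0.41381955) = 58.201322
y = r_b·(sin φ − φ·cos φ) = 53.547346·(0.41381955 − 0.42664574·0.91035893) = 1.361109

x=58.201322 y=1.361109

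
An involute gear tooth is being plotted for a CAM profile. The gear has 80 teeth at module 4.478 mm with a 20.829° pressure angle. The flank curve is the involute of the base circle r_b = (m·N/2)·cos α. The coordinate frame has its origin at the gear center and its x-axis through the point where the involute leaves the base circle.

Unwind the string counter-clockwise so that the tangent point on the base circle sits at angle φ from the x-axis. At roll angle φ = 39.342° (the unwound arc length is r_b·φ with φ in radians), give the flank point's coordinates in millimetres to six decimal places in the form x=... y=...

pitch radius r_p = m·N/2 = 4.478·80/2 = 179.120000
base radius r_b = r_p·cos α = 179.120000·cos 20.829° = 167.413759
roll angle φ = 39.342° = 0.68664743 rad
x = r_b·(cos φ + φ·sin φ) = 167.413759·(0.77337571 + 0.68664743·0.63394796) = 202.348733
y = r_b·(sin φ − φ·cos φ) = 167.413759·(0.63394796 − 0.68664743·0.77337571) = 17.228803

x=202.348733 y=17.228803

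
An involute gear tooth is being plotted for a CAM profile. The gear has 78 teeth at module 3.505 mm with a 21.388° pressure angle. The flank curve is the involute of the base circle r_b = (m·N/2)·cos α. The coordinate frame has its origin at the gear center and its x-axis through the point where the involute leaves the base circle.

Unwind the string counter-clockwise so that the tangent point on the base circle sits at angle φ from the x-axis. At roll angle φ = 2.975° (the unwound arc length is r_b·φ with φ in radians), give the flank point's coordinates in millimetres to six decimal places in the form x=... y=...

x=127.452581 y=0.005938

pitch radius r_p = m·N/2 = 3.505·78/2 = 136.695000
base radius r_b = r_p·cos α = 136.695000·cos 21.388° = 127.281118
roll angle φ = 2.975° = 0.05192355 rad
x = r_b·(cos φ + φ·sin φ) = 127.281118·(0.99865228 + 0.05192355·0.05190022) = 127.452581
y = r_b·(sin φ − φ·cos φ) = 127.281118·(0.05190022 − 0.05192355·0.99865228) = 0.005938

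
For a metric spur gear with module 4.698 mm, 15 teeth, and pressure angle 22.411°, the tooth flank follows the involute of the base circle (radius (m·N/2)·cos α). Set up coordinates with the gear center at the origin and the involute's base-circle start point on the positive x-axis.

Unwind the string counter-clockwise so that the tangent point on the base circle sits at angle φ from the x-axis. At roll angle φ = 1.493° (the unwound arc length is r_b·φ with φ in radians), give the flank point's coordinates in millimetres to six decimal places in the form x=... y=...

x=32.584858 y=0.000192

pitch radius r_p = m·N/2 = 4.698·15/2 = 35.235000
base radius r_b = r_p·cos α = 35.235000·cos 22.411° = 32.573801
roll angle φ = 1.493° = 0.02605777 rad
x = r_b·(cos φ + φ·sin φ) = 32.573801·(0.99966052 + 0.02605777·0.02605482) = 32.584858
y = r_b·(sin φ − φ·cos φ) = 32.573801·(0.02605482 − 0.02605777·0.99966052) = 0.000192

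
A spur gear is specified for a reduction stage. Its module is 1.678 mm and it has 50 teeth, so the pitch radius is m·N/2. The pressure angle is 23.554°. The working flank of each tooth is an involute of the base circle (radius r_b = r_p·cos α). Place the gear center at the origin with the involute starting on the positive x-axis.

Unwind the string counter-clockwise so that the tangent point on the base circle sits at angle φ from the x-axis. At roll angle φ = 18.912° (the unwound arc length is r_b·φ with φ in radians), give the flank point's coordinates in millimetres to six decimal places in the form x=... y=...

pitch radius r_p = m·N/2 = 1.678·50/2 = 41.950000
base radius r_b = r_p·cos α = 41.950000·cos 23.554° = 38.454888
roll angle φ = 18.912° = 0.33007667 rad
x = r_b·(cos φ + φ·sin φ) = 38.454888·(0.94601750 + 0.33007667·0.32411556) = 40.493015
y = r_b·(sin φ − φ·cos φ) = 38.454888·(0.32411556 − 0.33007667·0.94601750) = 0.455969

x=40.493015 y=0.455969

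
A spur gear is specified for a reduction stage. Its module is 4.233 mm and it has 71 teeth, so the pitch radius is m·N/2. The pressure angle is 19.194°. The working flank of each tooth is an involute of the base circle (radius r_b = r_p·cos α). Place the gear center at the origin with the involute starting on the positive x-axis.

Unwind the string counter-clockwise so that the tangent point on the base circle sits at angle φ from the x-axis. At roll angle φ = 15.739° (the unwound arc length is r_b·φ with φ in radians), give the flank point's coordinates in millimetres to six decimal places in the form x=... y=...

pitch radius r_p = m·N/2 = 4.233·71/2 = 150.271500
base radius r_b = r_p·cos α = 150.271500·cos 19.194° = 141.918028
roll angle φ = 15.739° = 0.27469737 rad
x = r_b·(cos φ + φ·sin φ) = 141.918028·(0.96250733 + 0.27469737·0.27125567) = 147.171912
y = r_b·(sin φ − φ·cos φ) = 141.918028·(0.27125567 − 0.27469737·0.96250733) = 0.973193

x=147.171912 y=0.973193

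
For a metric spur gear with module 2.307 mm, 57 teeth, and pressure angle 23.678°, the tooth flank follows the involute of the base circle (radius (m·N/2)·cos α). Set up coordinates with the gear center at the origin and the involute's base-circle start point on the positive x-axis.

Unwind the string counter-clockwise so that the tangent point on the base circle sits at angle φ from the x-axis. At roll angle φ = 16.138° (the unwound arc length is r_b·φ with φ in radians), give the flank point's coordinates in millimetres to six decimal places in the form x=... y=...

x=62.555837 y=0.444951

pitch radius r_p = m·N/2 = 2.307·57/2 = 65.749500
base radius r_b = r_p·cos α = 65.749500·cos 23.678° = 60.214501
roll angle φ = 16.138° = 0.28166123 rad
x = r_b·(cos φ + φ·sin φ) = 60.214501·(0.96059502 + 0.28166123·0.27795181) = 62.555837
y = r_b·(sin φ − φ·cos φ) = 60.214501·(0.27795181 − 0.28166123·0.96059502) = 0.444951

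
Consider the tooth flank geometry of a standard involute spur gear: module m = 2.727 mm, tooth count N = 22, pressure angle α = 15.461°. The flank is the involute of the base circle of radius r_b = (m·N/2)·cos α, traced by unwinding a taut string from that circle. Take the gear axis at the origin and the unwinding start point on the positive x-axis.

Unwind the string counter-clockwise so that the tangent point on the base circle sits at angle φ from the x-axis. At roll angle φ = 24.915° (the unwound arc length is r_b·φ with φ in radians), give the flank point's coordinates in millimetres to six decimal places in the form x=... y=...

pitch radius r_p = m·N/2 = 2.727·22/2 = 29.997000
base radius r_b = r_p·cos α = 29.997000·cos 15.461° = 28.911473
roll angle φ = 24.915° = 0.43484878 rad
x = r_b·(cos φ + φ·sin φ) = 28.911473·(0.90693376 + 0.43484878·0.42127326) = 31.517088
y = r_b·(sin φ − φ·cos φ) = 28.911473·(0.42127326 − 0.43484878·0.90693376) = 0.777552

x=31.517088 y=0.777552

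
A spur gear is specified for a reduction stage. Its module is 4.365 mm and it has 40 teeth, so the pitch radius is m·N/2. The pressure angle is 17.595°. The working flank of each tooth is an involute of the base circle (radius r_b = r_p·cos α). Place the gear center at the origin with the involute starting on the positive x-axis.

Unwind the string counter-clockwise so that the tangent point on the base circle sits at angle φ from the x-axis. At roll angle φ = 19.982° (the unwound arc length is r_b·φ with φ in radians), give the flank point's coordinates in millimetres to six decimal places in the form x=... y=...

x=88.123683 y=1.162364

pitch radius r_p = m·N/2 = 4.365·40/2 = 87.300000
base radius r_b = r_p·cos α = 87.300000·cos 17.595° = 83.215849
roll angle φ = 19.982° = 0.34875169 rad
x = r_b·(cos φ + φ·sin φ) = 83.215849·(0.93980002 + 0.34875169·0.34172491) = 88.123683
y = r_b·(sin φ − φ·cos φ) = 83.215849·(0.34172491 − 0.34875169·0.93980002) = 1.162364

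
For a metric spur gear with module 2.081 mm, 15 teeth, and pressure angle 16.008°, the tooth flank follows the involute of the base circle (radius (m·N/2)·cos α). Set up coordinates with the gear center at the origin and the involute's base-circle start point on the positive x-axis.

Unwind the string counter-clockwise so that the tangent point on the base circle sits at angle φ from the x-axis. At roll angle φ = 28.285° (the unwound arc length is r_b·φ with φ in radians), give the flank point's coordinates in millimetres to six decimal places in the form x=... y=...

pitch radius r_p = m·N/2 = 2.081·15/2 = 15.607500
base radius r_b = r_p·cos α = 15.607500·cos 16.008° = 15.002291
roll angle φ = 28.285° = 0.49366638 rad
x = r_b·(cos φ + φ·sin φ) = 15.002291·(0.88060144 + 0.49366638·0.47385768) = 16.720489
y = r_b·(sin φ − φ·cos φ) = 15.002291·(0.47385768 − 0.49366638·0.88060144) = 0.587105

x=16.720489 y=0.587105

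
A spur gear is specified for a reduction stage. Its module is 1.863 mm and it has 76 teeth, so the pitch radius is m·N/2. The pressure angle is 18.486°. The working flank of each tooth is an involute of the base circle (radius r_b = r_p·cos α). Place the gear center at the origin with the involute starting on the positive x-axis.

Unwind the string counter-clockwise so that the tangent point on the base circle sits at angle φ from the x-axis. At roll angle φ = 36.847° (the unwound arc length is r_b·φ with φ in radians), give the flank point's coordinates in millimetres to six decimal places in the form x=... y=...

pitch radius r_p = m·N/2 = 1.863·76/2 = 70.794000
base radius r_b = r_p·cos α = 70.794000·cos 18.486° = 67.141112
roll angle φ = 36.847° = 0.64310147 rad
x = r_b·(cos φ + φ·sin φ) = 67.141112·(0.80023972 + 0.64310147·0.59968024) = 79.622306
y = r_b·(sin φ − φ·cos φ) = 67.141112·(0.59968024 − 0.64310147·0.80023972) = 5.710009

x=79.622306 y=5.710009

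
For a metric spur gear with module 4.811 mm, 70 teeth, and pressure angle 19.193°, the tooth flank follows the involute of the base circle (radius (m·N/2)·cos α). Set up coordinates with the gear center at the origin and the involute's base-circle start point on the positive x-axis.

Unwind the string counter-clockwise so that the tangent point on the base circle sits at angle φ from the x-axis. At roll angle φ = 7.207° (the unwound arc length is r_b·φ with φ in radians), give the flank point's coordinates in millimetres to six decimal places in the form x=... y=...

pitch radius r_p = m·N/2 = 4.811·70/2 = 168.385000
base radius r_b = r_p·cos α = 168.385000·cos 19.193° = 159.025579
roll angle φ = 7.207° = 0.12578588 rad
x = r_b·(cos φ + φ·sin φ) = 159.025579·(0.99209938 + 0.12578588·0.12545444) = 160.278666
y = r_b·(sin φ − φ·cos φ) = 159.025579·(0.12545444 − 0.12578588·0.99209938) = 0.105330

x=160.278666 y=0.105330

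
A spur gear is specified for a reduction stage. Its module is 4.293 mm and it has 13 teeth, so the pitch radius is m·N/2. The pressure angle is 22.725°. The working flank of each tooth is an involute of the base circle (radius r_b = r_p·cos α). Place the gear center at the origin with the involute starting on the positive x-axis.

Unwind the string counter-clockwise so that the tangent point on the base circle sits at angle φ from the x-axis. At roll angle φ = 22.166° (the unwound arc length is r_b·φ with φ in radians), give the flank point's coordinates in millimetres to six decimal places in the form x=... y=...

pitch radius r_p = m·N/2 = 4.293·13/2 = 27.904500
base radius r_b = r_p·cos α = 27.904500·cos 22.725° = 25.738263
roll angle φ = 22.166° = 0.38686968 rad
x = r_b·(cos φ + φ·sin φ) = 25.738263·(0.92609464 + 0.38686968·0.37729130) = 27.592890
y = r_b·(sin φ − φ·cos φ) = 25.738263·(0.37729130 − 0.38686968·0.92609464) = 0.489371

x=27.592890 y=0.489371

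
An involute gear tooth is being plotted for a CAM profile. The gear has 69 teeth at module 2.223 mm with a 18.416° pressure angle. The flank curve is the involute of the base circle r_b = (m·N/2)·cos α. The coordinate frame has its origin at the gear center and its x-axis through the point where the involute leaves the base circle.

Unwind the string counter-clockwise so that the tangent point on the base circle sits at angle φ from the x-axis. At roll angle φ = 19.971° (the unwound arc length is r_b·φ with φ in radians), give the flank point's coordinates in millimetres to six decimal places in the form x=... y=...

pitch radius r_p = m·N/2 = 2.223·69/2 = 76.693500
base radius r_b = r_p·cos α = 76.693500·cos 18.416° = 72.765859
roll angle φ = 19.971° = 0.34855970 rad
x = r_b·(cos φ + φ·sin φ) = 72.765859·(0.93986561 + 0.34855970·0.34154448) = 77.052806
y = r_b·(sin φ − φ·cos φ) = 72.765859·(0.34154448 − 0.34855970·0.93986561) = 1.014734

x=77.052806 y=1.014734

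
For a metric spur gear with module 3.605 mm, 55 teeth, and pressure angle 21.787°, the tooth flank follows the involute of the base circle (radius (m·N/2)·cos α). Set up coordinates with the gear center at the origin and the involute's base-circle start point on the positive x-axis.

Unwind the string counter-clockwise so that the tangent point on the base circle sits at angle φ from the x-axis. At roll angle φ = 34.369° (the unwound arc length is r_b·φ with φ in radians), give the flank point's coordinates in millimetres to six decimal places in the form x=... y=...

pitch radius r_p = m·N/2 = 3.605·55/2 = 99.137500
base radius r_b = r_p·cos α = 99.137500·cos 21.787° = 92.056115
roll angle φ = 34.369° = 0.59985221 rad
x = r_b·(cos φ + φ·sin φ) = 92.056115·(0.82541905 + 0.59985221·0.56452049) = 107.157729
y = r_b·(sin φ − φ·cos φ) = 92.056115·(0.56452049 − 0.59985221·0.82541905) = 6.387870

x=107.157729 y=6.387870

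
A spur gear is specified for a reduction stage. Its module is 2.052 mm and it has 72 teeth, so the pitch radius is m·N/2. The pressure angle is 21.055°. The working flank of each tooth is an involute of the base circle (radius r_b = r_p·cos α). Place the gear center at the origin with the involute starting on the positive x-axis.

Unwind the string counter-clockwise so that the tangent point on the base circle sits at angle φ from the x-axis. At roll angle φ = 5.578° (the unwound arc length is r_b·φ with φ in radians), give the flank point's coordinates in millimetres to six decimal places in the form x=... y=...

x=69.265938 y=0.021184

pitch radius r_p = m·N/2 = 2.052·72/2 = 73.872000
base radius r_b = r_p·cos α = 73.872000·cos 21.055° = 68.940009
roll angle φ = 5.578° = 0.09735447 rad
x = r_b·(cos φ + φ·sin φ) = 68.940009·(0.99526480 + 0.09735447·0.09720075) = 69.265938
y = r_b·(sin φ − φ·cos φ) = 68.940009·(0.09720075 − 0.09735447·0.99526480) = 0.021184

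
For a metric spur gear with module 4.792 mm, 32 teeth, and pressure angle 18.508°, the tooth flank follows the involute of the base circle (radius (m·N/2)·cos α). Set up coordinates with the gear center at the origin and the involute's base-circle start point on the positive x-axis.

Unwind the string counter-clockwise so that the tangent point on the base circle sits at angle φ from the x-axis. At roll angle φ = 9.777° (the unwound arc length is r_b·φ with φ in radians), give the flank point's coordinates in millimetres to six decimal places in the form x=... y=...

pitch radius r_p = m·N/2 = 4.792·32/2 = 76.672000
base radius r_b = r_p·cos α = 76.672000·cos 18.508° = 72.706474
roll angle φ = 9.777° = 0.17064084 rad
x = r_b·(cos φ + φ·sin φ) = 72.706474·(0.98547615 + 0.17064084·0.16981392) = 73.757325
y = r_b·(sin φ − φ·cos φ) = 72.706474·(0.16981392 − 0.17064084·0.98547615) = 0.120070

x=73.757325 y=0.120070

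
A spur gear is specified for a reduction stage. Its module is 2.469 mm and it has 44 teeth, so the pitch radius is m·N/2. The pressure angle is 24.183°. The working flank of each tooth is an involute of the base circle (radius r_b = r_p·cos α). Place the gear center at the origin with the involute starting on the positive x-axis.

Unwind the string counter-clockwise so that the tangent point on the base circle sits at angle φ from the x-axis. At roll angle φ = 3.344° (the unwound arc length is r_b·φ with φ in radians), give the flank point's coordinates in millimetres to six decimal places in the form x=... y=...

x=49.635467 y=0.003283

pitch radius r_p = m·N/2 = 2.469·44/2 = 54.318000
base radius r_b = r_p·cos α = 54.318000·cos 24.183° = 49.551145
roll angle φ = 3.344° = 0.05836381 rad
x = r_b·(cos φ + φ·sin φ) = 49.551145·(0.99829732 + 0.05836381·0.05833068) = 49.635467
y = r_b·(sin φ − φ·cos φ) = 49.551145·(0.05833068 − 0.05836381·0.99829732) = 0.003283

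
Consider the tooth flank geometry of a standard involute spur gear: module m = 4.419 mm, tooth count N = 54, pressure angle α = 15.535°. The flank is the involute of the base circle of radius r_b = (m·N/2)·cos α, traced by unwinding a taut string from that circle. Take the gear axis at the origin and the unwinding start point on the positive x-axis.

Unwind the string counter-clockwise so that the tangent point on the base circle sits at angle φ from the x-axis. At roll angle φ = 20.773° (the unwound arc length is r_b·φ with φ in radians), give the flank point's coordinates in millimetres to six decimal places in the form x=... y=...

x=122.262901 y=1.802244

pitch radius r_p = m·N/2 = 4.419·54/2 = 119.313000
base radius r_b = r_p·cos α = 119.313000·cos 15.535° = 114.954141
roll angle φ = 20.773° = 0.36255725 rad
x = r_b·(cos φ + φ·sin φ) = 114.954141·(0.93499291 + 0.36255725·0.35466640) = 122.262901
y = r_b·(sin φ − φ·cos φ) = 114.954141·(0.35466640 − 0.36255725·0.93499291) = 1.802244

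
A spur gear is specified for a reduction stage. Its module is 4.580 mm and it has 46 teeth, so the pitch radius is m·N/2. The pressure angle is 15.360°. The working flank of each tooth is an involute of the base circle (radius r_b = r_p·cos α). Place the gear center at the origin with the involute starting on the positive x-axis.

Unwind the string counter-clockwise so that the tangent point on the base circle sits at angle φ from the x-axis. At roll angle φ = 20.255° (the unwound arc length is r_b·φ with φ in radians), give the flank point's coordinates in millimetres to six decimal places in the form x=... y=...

pitch radius r_p = m·N/2 = 4.580·46/2 = 105.340000
base radius r_b = r_p·cos α = 105.340000·cos 15.360° = 101.577314
roll angle φ = 20.255° = 0.35351644 rad
x = r_b·(cos φ + φ·sin φ) = 101.577314·(0.93816113 + 0.35351644·0.34619893) = 107.727632
y = r_b·(sin φ − φ·cos φ) = 101.577314·(0.34619893 − 0.35351644·0.93816113) = 1.477294

x=107.727632 y=1.477294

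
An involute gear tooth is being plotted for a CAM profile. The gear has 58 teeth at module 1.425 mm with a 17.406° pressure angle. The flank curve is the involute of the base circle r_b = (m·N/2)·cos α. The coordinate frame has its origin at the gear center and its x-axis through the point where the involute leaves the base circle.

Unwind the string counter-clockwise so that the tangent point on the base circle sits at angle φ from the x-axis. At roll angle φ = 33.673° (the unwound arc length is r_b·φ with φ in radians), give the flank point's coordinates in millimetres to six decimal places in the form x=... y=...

pitch radius r_p = m·N/2 = 1.425·58/2 = 41.325000
base radius r_b = r_p·cos α = 41.325000·cos 17.406° = 39.432687
roll angle φ = 33.673° = 0.58770472 rad
x = r_b·(cos φ + φ·sin φ) = 39.432687·(0.83221549 + 0.58770472·0.55445232) = 45.665802
y = r_b·(sin φ − φ·cos φ) = 39.432687·(0.55445232 − 0.58770472·0.83221549) = 2.577137

x=45.665802 y=2.577137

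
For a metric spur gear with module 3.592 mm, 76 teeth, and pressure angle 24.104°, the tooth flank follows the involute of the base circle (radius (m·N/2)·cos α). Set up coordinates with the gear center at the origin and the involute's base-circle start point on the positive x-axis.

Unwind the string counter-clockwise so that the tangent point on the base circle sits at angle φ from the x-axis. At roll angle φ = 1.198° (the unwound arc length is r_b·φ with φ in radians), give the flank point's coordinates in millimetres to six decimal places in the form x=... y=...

x=124.621555 y=0.000380

pitch radius r_p = m·N/2 = 3.592·76/2 = 136.496000
base radius r_b = r_p·cos α = 136.496000·cos 24.104° = 124.594322
roll angle φ = 1.198° = 0.02090904 rad
x = r_b·(cos φ + φ·sin φ) = 124.594322·(0.99978141 + 0.02090904·0.02090752) = 124.621555
y = r_b·(sin φ − φ·cos φ) = 124.594322·(0.02090752 − 0.02090904·0.99978141) = 0.000380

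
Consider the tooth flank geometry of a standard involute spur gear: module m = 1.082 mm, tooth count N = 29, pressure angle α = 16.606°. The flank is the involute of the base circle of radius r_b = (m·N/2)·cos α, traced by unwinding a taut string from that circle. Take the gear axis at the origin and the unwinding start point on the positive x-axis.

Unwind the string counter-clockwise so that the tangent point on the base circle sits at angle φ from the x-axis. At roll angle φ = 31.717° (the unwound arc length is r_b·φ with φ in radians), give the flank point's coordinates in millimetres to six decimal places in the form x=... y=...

x=17.164736 y=0.824353

pitch radius r_p = m·N/2 = 1.082·29/2 = 15.689000
base radius r_b = r_p·cos α = 15.689000·cos 16.606° = 15.034653
roll angle φ = 31.717° = 0.55356608 rad
x = r_b·(cos φ + φ·sin φ) = 15.034653·(0.85065516 + 0.55356608·0.52572407) = 17.164736
y = r_b·(sin φ − φ·cos φ) = 15.034653·(0.52572407 − 0.55356608·0.85065516) = 0.824353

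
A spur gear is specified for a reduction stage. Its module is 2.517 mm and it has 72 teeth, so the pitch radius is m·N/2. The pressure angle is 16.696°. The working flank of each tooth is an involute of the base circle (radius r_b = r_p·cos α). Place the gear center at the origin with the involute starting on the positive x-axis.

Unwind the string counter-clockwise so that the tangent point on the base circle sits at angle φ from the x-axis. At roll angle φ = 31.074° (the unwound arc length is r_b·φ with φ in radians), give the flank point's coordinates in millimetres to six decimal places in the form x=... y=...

x=98.632995 y=4.480782

pitch radius r_p = m·N/2 = 2.517·72/2 = 90.612000
base radius r_b = r_p·cos α = 90.612000·cos 16.696° = 86.792030
roll angle φ = 31.074° = 0.54234361 rad
x = r_b·(cos φ + φ·sin φ) = 86.792030·(0.85650139 + 0.54234361·0.51614471) = 98.632995
y = r_b·(sin φ − φ·cos φ) = 86.792030·(0.51614471 − 0.54234361·0.85650139) = 4.480782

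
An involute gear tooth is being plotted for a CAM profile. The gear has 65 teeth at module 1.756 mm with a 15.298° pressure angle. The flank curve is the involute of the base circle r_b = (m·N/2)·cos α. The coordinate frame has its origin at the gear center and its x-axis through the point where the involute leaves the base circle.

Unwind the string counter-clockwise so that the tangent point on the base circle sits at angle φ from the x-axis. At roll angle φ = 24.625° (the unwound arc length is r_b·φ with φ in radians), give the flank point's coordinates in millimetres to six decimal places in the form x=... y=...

x=59.899572 y=1.430001

pitch radius r_p = m·N/2 = 1.756·65/2 = 57.070000
base radius r_b = r_p·cos α = 57.070000·cos 15.298° = 55.047818
roll angle φ = 24.625° = 0.42978733 rad
x = r_b·(cos φ + φ·sin φ) = 55.047818·(0.90905439 + 0.42978733·0.41667748) = 59.899572
y = r_b·(sin φ − φ·cos φ) = 55.047818·(0.41667748 − 0.42978733·0.90905439) = 1.430001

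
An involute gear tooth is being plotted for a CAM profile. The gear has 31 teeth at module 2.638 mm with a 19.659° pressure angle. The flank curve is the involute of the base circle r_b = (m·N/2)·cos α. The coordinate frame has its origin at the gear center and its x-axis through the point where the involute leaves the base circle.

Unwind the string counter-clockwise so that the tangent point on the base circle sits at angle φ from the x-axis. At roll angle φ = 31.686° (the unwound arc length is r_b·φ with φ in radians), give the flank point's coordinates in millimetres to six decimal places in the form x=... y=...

x=43.951244 y=2.105216

pitch radius r_p = m·N/2 = 2.638·31/2 = 40.889000
base radius r_b = r_p·cos α = 40.889000·cos 19.659° = 38.505643
roll angle φ = 31.686° = 0.55302503 rad
x = r_b·(cos φ + φ·sin φ) = 38.505643·(0.85093948 + 0.55302503·0.52526374) = 43.951244
y = r_b·(sin φ − φ·cos φ) = 38.505643·(0.52526374 − 0.55302503·0.85093948) = 2.105216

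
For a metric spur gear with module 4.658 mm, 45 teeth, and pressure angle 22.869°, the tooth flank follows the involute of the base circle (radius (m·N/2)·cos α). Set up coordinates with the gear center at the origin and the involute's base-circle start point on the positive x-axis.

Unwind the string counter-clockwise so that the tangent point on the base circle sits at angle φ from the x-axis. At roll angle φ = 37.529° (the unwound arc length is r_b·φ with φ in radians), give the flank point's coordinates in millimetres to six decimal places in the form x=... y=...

x=115.112523 y=8.663469

pitch radius r_p = m·N/2 = 4.658·45/2 = 104.805000
base radius r_b = r_p·cos α = 104.805000·cos 22.869° = 96.566888
roll angle φ = 37.529° = 0.65500461 rad
x = r_b·(cos φ + φ·sin φ) = 96.566888·(0.79304512 + 0.65500461·0.60916290) = 115.112523
y = r_b·(sin φ − φ·cos φ) = 96.566888·(0.60916290 − 0.65500461·0.79304512) = 8.663469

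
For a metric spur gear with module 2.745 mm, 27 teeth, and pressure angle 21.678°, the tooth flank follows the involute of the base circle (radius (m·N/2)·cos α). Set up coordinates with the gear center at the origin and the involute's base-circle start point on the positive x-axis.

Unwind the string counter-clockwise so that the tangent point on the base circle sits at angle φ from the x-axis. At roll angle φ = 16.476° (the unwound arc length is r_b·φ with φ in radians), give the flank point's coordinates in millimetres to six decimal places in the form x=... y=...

x=35.831088 y=0.270702

pitch radius r_p = m·N/2 = 2.745·27/2 = 37.057500
base radius r_b = r_p·cos α = 37.057500·cos 21.678° = 34.436589
roll angle φ = 16.476° = 0.28756045 rad
x = r_b·(cos φ + φ·sin φ) = 34.436589·(0.95893862 + 0.28756045·0.28361369) = 35.831088
y = r_b·(sin φ − φ·cos φ) = 34.436589·(0.28361369 − 0.28756045·0.95893862) = 0.270702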